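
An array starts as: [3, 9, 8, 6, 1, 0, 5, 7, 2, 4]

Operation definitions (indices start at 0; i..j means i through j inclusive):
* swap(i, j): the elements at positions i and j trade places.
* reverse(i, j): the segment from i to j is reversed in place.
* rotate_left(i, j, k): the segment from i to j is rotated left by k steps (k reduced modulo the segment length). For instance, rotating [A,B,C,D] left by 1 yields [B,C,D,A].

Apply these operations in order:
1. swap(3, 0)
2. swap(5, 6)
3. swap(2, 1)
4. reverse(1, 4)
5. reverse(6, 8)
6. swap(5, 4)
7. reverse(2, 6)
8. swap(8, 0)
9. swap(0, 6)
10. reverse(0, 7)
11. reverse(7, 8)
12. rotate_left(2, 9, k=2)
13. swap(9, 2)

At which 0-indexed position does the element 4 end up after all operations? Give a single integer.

After 1 (swap(3, 0)): [6, 9, 8, 3, 1, 0, 5, 7, 2, 4]
After 2 (swap(5, 6)): [6, 9, 8, 3, 1, 5, 0, 7, 2, 4]
After 3 (swap(2, 1)): [6, 8, 9, 3, 1, 5, 0, 7, 2, 4]
After 4 (reverse(1, 4)): [6, 1, 3, 9, 8, 5, 0, 7, 2, 4]
After 5 (reverse(6, 8)): [6, 1, 3, 9, 8, 5, 2, 7, 0, 4]
After 6 (swap(5, 4)): [6, 1, 3, 9, 5, 8, 2, 7, 0, 4]
After 7 (reverse(2, 6)): [6, 1, 2, 8, 5, 9, 3, 7, 0, 4]
After 8 (swap(8, 0)): [0, 1, 2, 8, 5, 9, 3, 7, 6, 4]
After 9 (swap(0, 6)): [3, 1, 2, 8, 5, 9, 0, 7, 6, 4]
After 10 (reverse(0, 7)): [7, 0, 9, 5, 8, 2, 1, 3, 6, 4]
After 11 (reverse(7, 8)): [7, 0, 9, 5, 8, 2, 1, 6, 3, 4]
After 12 (rotate_left(2, 9, k=2)): [7, 0, 8, 2, 1, 6, 3, 4, 9, 5]
After 13 (swap(9, 2)): [7, 0, 5, 2, 1, 6, 3, 4, 9, 8]

Answer: 7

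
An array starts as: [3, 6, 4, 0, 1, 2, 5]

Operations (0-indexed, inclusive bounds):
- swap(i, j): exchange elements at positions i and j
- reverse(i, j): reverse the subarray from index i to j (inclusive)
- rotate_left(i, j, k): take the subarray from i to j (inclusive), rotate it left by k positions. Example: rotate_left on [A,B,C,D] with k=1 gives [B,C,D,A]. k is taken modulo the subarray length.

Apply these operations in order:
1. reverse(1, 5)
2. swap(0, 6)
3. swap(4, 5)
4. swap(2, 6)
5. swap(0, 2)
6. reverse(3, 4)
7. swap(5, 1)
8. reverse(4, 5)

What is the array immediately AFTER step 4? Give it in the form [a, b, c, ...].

After 1 (reverse(1, 5)): [3, 2, 1, 0, 4, 6, 5]
After 2 (swap(0, 6)): [5, 2, 1, 0, 4, 6, 3]
After 3 (swap(4, 5)): [5, 2, 1, 0, 6, 4, 3]
After 4 (swap(2, 6)): [5, 2, 3, 0, 6, 4, 1]

Answer: [5, 2, 3, 0, 6, 4, 1]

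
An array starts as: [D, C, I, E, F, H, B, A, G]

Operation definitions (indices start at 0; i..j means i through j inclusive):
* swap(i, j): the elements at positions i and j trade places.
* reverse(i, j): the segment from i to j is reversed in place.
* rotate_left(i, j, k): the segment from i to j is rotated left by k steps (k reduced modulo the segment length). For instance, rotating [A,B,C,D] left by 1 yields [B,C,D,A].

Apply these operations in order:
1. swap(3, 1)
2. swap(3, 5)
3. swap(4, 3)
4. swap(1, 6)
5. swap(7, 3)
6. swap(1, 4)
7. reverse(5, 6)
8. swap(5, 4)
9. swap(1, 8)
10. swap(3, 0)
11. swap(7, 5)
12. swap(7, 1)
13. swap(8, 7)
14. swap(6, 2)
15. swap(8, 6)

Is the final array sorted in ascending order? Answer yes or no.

After 1 (swap(3, 1)): [D, E, I, C, F, H, B, A, G]
After 2 (swap(3, 5)): [D, E, I, H, F, C, B, A, G]
After 3 (swap(4, 3)): [D, E, I, F, H, C, B, A, G]
After 4 (swap(1, 6)): [D, B, I, F, H, C, E, A, G]
After 5 (swap(7, 3)): [D, B, I, A, H, C, E, F, G]
After 6 (swap(1, 4)): [D, H, I, A, B, C, E, F, G]
After 7 (reverse(5, 6)): [D, H, I, A, B, E, C, F, G]
After 8 (swap(5, 4)): [D, H, I, A, E, B, C, F, G]
After 9 (swap(1, 8)): [D, G, I, A, E, B, C, F, H]
After 10 (swap(3, 0)): [A, G, I, D, E, B, C, F, H]
After 11 (swap(7, 5)): [A, G, I, D, E, F, C, B, H]
After 12 (swap(7, 1)): [A, B, I, D, E, F, C, G, H]
After 13 (swap(8, 7)): [A, B, I, D, E, F, C, H, G]
After 14 (swap(6, 2)): [A, B, C, D, E, F, I, H, G]
After 15 (swap(8, 6)): [A, B, C, D, E, F, G, H, I]

Answer: yes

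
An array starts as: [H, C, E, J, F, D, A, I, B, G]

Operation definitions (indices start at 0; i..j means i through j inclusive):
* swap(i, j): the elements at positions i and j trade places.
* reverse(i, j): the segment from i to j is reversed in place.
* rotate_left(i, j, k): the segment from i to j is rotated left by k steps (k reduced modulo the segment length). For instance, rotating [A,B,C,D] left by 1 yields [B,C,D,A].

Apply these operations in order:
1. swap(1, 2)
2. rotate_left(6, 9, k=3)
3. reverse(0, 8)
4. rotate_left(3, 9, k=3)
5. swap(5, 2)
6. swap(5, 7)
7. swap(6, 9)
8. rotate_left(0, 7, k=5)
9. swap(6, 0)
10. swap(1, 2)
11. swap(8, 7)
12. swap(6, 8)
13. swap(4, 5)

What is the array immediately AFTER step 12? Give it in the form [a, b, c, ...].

After 1 (swap(1, 2)): [H, E, C, J, F, D, A, I, B, G]
After 2 (rotate_left(6, 9, k=3)): [H, E, C, J, F, D, G, A, I, B]
After 3 (reverse(0, 8)): [I, A, G, D, F, J, C, E, H, B]
After 4 (rotate_left(3, 9, k=3)): [I, A, G, C, E, H, B, D, F, J]
After 5 (swap(5, 2)): [I, A, H, C, E, G, B, D, F, J]
After 6 (swap(5, 7)): [I, A, H, C, E, D, B, G, F, J]
After 7 (swap(6, 9)): [I, A, H, C, E, D, J, G, F, B]
After 8 (rotate_left(0, 7, k=5)): [D, J, G, I, A, H, C, E, F, B]
After 9 (swap(6, 0)): [C, J, G, I, A, H, D, E, F, B]
After 10 (swap(1, 2)): [C, G, J, I, A, H, D, E, F, B]
After 11 (swap(8, 7)): [C, G, J, I, A, H, D, F, E, B]
After 12 (swap(6, 8)): [C, G, J, I, A, H, E, F, D, B]

Answer: [C, G, J, I, A, H, E, F, D, B]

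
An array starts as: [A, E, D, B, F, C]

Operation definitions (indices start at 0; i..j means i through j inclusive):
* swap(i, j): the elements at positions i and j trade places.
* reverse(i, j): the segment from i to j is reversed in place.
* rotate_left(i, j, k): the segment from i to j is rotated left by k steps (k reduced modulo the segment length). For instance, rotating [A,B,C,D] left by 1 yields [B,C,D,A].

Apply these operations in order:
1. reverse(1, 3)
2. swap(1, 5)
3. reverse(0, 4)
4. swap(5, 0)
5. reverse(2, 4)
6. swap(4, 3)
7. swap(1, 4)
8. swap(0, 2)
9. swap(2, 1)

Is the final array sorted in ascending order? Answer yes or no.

Answer: yes

Derivation:
After 1 (reverse(1, 3)): [A, B, D, E, F, C]
After 2 (swap(1, 5)): [A, C, D, E, F, B]
After 3 (reverse(0, 4)): [F, E, D, C, A, B]
After 4 (swap(5, 0)): [B, E, D, C, A, F]
After 5 (reverse(2, 4)): [B, E, A, C, D, F]
After 6 (swap(4, 3)): [B, E, A, D, C, F]
After 7 (swap(1, 4)): [B, C, A, D, E, F]
After 8 (swap(0, 2)): [A, C, B, D, E, F]
After 9 (swap(2, 1)): [A, B, C, D, E, F]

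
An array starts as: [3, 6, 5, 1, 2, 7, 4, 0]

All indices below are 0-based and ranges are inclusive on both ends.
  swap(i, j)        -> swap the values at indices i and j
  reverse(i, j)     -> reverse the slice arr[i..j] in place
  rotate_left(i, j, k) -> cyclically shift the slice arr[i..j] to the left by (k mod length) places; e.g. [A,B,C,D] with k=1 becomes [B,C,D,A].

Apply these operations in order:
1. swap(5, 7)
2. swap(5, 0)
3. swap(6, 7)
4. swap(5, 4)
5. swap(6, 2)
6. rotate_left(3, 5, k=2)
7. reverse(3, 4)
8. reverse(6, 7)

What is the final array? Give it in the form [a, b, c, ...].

After 1 (swap(5, 7)): [3, 6, 5, 1, 2, 0, 4, 7]
After 2 (swap(5, 0)): [0, 6, 5, 1, 2, 3, 4, 7]
After 3 (swap(6, 7)): [0, 6, 5, 1, 2, 3, 7, 4]
After 4 (swap(5, 4)): [0, 6, 5, 1, 3, 2, 7, 4]
After 5 (swap(6, 2)): [0, 6, 7, 1, 3, 2, 5, 4]
After 6 (rotate_left(3, 5, k=2)): [0, 6, 7, 2, 1, 3, 5, 4]
After 7 (reverse(3, 4)): [0, 6, 7, 1, 2, 3, 5, 4]
After 8 (reverse(6, 7)): [0, 6, 7, 1, 2, 3, 4, 5]

Answer: [0, 6, 7, 1, 2, 3, 4, 5]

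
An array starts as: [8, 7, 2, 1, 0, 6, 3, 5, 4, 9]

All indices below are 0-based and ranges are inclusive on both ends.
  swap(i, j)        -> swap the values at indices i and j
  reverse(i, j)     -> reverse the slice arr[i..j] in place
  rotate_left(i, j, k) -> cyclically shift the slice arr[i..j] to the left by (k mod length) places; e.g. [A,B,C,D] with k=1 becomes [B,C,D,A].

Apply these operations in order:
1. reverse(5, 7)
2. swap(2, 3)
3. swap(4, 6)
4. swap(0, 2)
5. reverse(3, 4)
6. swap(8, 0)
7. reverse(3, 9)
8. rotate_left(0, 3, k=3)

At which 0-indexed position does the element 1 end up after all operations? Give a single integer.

After 1 (reverse(5, 7)): [8, 7, 2, 1, 0, 5, 3, 6, 4, 9]
After 2 (swap(2, 3)): [8, 7, 1, 2, 0, 5, 3, 6, 4, 9]
After 3 (swap(4, 6)): [8, 7, 1, 2, 3, 5, 0, 6, 4, 9]
After 4 (swap(0, 2)): [1, 7, 8, 2, 3, 5, 0, 6, 4, 9]
After 5 (reverse(3, 4)): [1, 7, 8, 3, 2, 5, 0, 6, 4, 9]
After 6 (swap(8, 0)): [4, 7, 8, 3, 2, 5, 0, 6, 1, 9]
After 7 (reverse(3, 9)): [4, 7, 8, 9, 1, 6, 0, 5, 2, 3]
After 8 (rotate_left(0, 3, k=3)): [9, 4, 7, 8, 1, 6, 0, 5, 2, 3]

Answer: 4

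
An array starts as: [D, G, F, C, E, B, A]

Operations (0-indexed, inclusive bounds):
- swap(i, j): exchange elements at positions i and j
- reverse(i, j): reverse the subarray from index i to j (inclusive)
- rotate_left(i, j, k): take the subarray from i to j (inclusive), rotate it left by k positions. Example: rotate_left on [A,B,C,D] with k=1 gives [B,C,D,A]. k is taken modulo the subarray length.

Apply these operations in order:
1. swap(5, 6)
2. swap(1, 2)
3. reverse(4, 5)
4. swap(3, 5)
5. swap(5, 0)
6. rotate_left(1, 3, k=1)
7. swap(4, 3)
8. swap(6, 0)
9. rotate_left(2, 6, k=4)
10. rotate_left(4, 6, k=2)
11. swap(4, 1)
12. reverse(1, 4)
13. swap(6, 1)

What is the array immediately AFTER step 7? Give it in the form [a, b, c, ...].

Answer: [C, G, E, A, F, D, B]

Derivation:
After 1 (swap(5, 6)): [D, G, F, C, E, A, B]
After 2 (swap(1, 2)): [D, F, G, C, E, A, B]
After 3 (reverse(4, 5)): [D, F, G, C, A, E, B]
After 4 (swap(3, 5)): [D, F, G, E, A, C, B]
After 5 (swap(5, 0)): [C, F, G, E, A, D, B]
After 6 (rotate_left(1, 3, k=1)): [C, G, E, F, A, D, B]
After 7 (swap(4, 3)): [C, G, E, A, F, D, B]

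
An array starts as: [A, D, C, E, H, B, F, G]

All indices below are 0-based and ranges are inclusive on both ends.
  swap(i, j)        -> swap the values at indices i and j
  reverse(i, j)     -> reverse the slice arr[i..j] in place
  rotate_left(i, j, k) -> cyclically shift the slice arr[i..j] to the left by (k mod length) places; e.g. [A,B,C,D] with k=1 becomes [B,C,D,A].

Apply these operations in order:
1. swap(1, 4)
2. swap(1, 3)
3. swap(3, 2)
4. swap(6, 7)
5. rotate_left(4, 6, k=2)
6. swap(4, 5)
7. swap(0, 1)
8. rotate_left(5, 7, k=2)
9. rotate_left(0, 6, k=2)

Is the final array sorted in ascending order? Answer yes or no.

After 1 (swap(1, 4)): [A, H, C, E, D, B, F, G]
After 2 (swap(1, 3)): [A, E, C, H, D, B, F, G]
After 3 (swap(3, 2)): [A, E, H, C, D, B, F, G]
After 4 (swap(6, 7)): [A, E, H, C, D, B, G, F]
After 5 (rotate_left(4, 6, k=2)): [A, E, H, C, G, D, B, F]
After 6 (swap(4, 5)): [A, E, H, C, D, G, B, F]
After 7 (swap(0, 1)): [E, A, H, C, D, G, B, F]
After 8 (rotate_left(5, 7, k=2)): [E, A, H, C, D, F, G, B]
After 9 (rotate_left(0, 6, k=2)): [H, C, D, F, G, E, A, B]

Answer: no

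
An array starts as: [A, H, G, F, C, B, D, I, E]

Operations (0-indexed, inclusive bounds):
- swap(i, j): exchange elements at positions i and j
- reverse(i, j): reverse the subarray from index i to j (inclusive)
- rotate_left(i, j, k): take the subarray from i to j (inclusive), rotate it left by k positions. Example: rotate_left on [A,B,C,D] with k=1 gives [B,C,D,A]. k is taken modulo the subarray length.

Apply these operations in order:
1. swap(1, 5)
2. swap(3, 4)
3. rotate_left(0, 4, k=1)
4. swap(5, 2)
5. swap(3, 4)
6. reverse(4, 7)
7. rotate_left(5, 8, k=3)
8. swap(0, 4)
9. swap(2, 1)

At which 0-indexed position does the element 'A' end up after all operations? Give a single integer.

After 1 (swap(1, 5)): [A, B, G, F, C, H, D, I, E]
After 2 (swap(3, 4)): [A, B, G, C, F, H, D, I, E]
After 3 (rotate_left(0, 4, k=1)): [B, G, C, F, A, H, D, I, E]
After 4 (swap(5, 2)): [B, G, H, F, A, C, D, I, E]
After 5 (swap(3, 4)): [B, G, H, A, F, C, D, I, E]
After 6 (reverse(4, 7)): [B, G, H, A, I, D, C, F, E]
After 7 (rotate_left(5, 8, k=3)): [B, G, H, A, I, E, D, C, F]
After 8 (swap(0, 4)): [I, G, H, A, B, E, D, C, F]
After 9 (swap(2, 1)): [I, H, G, A, B, E, D, C, F]

Answer: 3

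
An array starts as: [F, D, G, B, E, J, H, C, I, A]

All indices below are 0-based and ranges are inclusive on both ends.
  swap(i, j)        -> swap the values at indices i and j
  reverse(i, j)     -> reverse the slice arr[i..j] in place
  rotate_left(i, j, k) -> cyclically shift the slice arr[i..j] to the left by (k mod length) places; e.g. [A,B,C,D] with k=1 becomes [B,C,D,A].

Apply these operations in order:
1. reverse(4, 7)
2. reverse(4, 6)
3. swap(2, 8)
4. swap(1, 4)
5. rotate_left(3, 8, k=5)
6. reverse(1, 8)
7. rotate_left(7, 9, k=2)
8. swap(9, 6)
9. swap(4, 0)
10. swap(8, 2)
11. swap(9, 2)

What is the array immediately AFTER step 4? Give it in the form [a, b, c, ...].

After 1 (reverse(4, 7)): [F, D, G, B, C, H, J, E, I, A]
After 2 (reverse(4, 6)): [F, D, G, B, J, H, C, E, I, A]
After 3 (swap(2, 8)): [F, D, I, B, J, H, C, E, G, A]
After 4 (swap(1, 4)): [F, J, I, B, D, H, C, E, G, A]

Answer: [F, J, I, B, D, H, C, E, G, A]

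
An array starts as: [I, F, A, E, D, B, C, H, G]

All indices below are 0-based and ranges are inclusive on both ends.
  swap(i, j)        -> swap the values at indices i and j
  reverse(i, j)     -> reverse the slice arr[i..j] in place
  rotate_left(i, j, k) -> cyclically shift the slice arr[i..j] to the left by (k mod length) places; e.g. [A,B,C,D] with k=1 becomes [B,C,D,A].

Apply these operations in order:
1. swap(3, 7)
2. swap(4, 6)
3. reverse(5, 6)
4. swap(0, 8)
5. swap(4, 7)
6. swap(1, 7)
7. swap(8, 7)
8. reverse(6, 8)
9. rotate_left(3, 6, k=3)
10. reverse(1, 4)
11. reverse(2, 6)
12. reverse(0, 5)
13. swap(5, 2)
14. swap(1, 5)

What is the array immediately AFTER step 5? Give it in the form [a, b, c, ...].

Answer: [G, F, A, H, E, D, B, C, I]

Derivation:
After 1 (swap(3, 7)): [I, F, A, H, D, B, C, E, G]
After 2 (swap(4, 6)): [I, F, A, H, C, B, D, E, G]
After 3 (reverse(5, 6)): [I, F, A, H, C, D, B, E, G]
After 4 (swap(0, 8)): [G, F, A, H, C, D, B, E, I]
After 5 (swap(4, 7)): [G, F, A, H, E, D, B, C, I]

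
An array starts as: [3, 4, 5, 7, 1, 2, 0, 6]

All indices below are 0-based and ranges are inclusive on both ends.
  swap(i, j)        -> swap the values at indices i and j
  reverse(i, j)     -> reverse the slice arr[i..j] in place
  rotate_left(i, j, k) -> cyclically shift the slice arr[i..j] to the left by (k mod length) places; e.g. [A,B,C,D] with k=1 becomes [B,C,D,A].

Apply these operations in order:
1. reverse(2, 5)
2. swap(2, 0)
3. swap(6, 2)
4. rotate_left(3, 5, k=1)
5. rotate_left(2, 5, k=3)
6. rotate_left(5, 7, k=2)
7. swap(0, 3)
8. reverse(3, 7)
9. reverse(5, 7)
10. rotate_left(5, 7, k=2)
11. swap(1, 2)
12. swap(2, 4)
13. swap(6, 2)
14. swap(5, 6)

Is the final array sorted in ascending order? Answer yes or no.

After 1 (reverse(2, 5)): [3, 4, 2, 1, 7, 5, 0, 6]
After 2 (swap(2, 0)): [2, 4, 3, 1, 7, 5, 0, 6]
After 3 (swap(6, 2)): [2, 4, 0, 1, 7, 5, 3, 6]
After 4 (rotate_left(3, 5, k=1)): [2, 4, 0, 7, 5, 1, 3, 6]
After 5 (rotate_left(2, 5, k=3)): [2, 4, 1, 0, 7, 5, 3, 6]
After 6 (rotate_left(5, 7, k=2)): [2, 4, 1, 0, 7, 6, 5, 3]
After 7 (swap(0, 3)): [0, 4, 1, 2, 7, 6, 5, 3]
After 8 (reverse(3, 7)): [0, 4, 1, 3, 5, 6, 7, 2]
After 9 (reverse(5, 7)): [0, 4, 1, 3, 5, 2, 7, 6]
After 10 (rotate_left(5, 7, k=2)): [0, 4, 1, 3, 5, 6, 2, 7]
After 11 (swap(1, 2)): [0, 1, 4, 3, 5, 6, 2, 7]
After 12 (swap(2, 4)): [0, 1, 5, 3, 4, 6, 2, 7]
After 13 (swap(6, 2)): [0, 1, 2, 3, 4, 6, 5, 7]
After 14 (swap(5, 6)): [0, 1, 2, 3, 4, 5, 6, 7]

Answer: yes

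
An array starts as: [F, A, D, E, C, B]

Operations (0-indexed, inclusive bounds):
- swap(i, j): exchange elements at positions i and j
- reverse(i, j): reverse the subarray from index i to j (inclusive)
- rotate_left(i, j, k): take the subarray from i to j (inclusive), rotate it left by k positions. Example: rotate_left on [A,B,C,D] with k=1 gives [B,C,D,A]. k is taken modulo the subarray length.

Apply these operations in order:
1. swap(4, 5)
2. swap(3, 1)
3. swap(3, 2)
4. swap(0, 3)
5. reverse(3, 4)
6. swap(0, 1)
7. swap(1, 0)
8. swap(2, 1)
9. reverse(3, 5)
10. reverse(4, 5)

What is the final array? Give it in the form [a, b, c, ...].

Answer: [D, A, E, C, B, F]

Derivation:
After 1 (swap(4, 5)): [F, A, D, E, B, C]
After 2 (swap(3, 1)): [F, E, D, A, B, C]
After 3 (swap(3, 2)): [F, E, A, D, B, C]
After 4 (swap(0, 3)): [D, E, A, F, B, C]
After 5 (reverse(3, 4)): [D, E, A, B, F, C]
After 6 (swap(0, 1)): [E, D, A, B, F, C]
After 7 (swap(1, 0)): [D, E, A, B, F, C]
After 8 (swap(2, 1)): [D, A, E, B, F, C]
After 9 (reverse(3, 5)): [D, A, E, C, F, B]
After 10 (reverse(4, 5)): [D, A, E, C, B, F]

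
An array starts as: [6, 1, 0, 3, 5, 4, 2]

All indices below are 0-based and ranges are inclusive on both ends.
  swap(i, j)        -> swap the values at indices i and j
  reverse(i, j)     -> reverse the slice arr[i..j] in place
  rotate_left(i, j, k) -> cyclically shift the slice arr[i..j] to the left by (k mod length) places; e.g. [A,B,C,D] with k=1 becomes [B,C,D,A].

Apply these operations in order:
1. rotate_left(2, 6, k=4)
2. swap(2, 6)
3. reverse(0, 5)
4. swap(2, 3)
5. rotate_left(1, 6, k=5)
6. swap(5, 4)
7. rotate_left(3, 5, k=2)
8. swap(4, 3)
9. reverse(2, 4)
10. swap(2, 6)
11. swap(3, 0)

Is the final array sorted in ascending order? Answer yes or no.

After 1 (rotate_left(2, 6, k=4)): [6, 1, 2, 0, 3, 5, 4]
After 2 (swap(2, 6)): [6, 1, 4, 0, 3, 5, 2]
After 3 (reverse(0, 5)): [5, 3, 0, 4, 1, 6, 2]
After 4 (swap(2, 3)): [5, 3, 4, 0, 1, 6, 2]
After 5 (rotate_left(1, 6, k=5)): [5, 2, 3, 4, 0, 1, 6]
After 6 (swap(5, 4)): [5, 2, 3, 4, 1, 0, 6]
After 7 (rotate_left(3, 5, k=2)): [5, 2, 3, 0, 4, 1, 6]
After 8 (swap(4, 3)): [5, 2, 3, 4, 0, 1, 6]
After 9 (reverse(2, 4)): [5, 2, 0, 4, 3, 1, 6]
After 10 (swap(2, 6)): [5, 2, 6, 4, 3, 1, 0]
After 11 (swap(3, 0)): [4, 2, 6, 5, 3, 1, 0]

Answer: no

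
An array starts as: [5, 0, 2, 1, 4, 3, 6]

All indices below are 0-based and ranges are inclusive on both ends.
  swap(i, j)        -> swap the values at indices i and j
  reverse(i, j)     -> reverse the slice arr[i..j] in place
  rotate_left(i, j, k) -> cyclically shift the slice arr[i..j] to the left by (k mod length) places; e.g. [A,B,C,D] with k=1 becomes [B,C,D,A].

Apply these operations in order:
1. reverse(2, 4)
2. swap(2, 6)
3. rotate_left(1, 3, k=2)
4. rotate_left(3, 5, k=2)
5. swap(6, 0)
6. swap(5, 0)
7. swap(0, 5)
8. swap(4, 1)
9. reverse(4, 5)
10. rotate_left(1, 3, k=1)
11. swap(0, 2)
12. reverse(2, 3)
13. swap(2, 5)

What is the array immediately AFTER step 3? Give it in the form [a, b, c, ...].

After 1 (reverse(2, 4)): [5, 0, 4, 1, 2, 3, 6]
After 2 (swap(2, 6)): [5, 0, 6, 1, 2, 3, 4]
After 3 (rotate_left(1, 3, k=2)): [5, 1, 0, 6, 2, 3, 4]

Answer: [5, 1, 0, 6, 2, 3, 4]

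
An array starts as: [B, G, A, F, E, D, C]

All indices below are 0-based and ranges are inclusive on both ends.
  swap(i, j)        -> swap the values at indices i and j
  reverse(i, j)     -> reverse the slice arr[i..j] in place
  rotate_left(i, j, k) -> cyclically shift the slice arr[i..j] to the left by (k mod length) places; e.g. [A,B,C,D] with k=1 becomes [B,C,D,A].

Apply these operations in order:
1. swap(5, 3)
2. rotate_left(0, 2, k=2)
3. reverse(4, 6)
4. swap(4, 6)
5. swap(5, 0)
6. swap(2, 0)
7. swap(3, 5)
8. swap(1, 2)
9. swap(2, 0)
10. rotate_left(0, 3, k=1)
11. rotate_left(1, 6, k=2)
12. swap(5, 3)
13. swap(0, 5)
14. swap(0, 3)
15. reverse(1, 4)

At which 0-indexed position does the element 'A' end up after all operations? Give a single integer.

Answer: 6

Derivation:
After 1 (swap(5, 3)): [B, G, A, D, E, F, C]
After 2 (rotate_left(0, 2, k=2)): [A, B, G, D, E, F, C]
After 3 (reverse(4, 6)): [A, B, G, D, C, F, E]
After 4 (swap(4, 6)): [A, B, G, D, E, F, C]
After 5 (swap(5, 0)): [F, B, G, D, E, A, C]
After 6 (swap(2, 0)): [G, B, F, D, E, A, C]
After 7 (swap(3, 5)): [G, B, F, A, E, D, C]
After 8 (swap(1, 2)): [G, F, B, A, E, D, C]
After 9 (swap(2, 0)): [B, F, G, A, E, D, C]
After 10 (rotate_left(0, 3, k=1)): [F, G, A, B, E, D, C]
After 11 (rotate_left(1, 6, k=2)): [F, B, E, D, C, G, A]
After 12 (swap(5, 3)): [F, B, E, G, C, D, A]
After 13 (swap(0, 5)): [D, B, E, G, C, F, A]
After 14 (swap(0, 3)): [G, B, E, D, C, F, A]
After 15 (reverse(1, 4)): [G, C, D, E, B, F, A]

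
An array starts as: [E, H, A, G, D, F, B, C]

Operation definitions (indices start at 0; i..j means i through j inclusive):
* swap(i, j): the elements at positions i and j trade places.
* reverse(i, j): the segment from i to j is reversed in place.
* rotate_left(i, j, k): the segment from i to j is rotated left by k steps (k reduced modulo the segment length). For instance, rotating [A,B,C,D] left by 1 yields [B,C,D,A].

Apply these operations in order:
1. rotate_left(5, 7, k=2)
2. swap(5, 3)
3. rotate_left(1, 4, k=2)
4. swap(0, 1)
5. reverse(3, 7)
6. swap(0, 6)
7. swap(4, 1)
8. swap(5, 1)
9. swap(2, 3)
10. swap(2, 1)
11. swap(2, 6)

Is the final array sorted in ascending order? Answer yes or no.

Answer: yes

Derivation:
After 1 (rotate_left(5, 7, k=2)): [E, H, A, G, D, C, F, B]
After 2 (swap(5, 3)): [E, H, A, C, D, G, F, B]
After 3 (rotate_left(1, 4, k=2)): [E, C, D, H, A, G, F, B]
After 4 (swap(0, 1)): [C, E, D, H, A, G, F, B]
After 5 (reverse(3, 7)): [C, E, D, B, F, G, A, H]
After 6 (swap(0, 6)): [A, E, D, B, F, G, C, H]
After 7 (swap(4, 1)): [A, F, D, B, E, G, C, H]
After 8 (swap(5, 1)): [A, G, D, B, E, F, C, H]
After 9 (swap(2, 3)): [A, G, B, D, E, F, C, H]
After 10 (swap(2, 1)): [A, B, G, D, E, F, C, H]
After 11 (swap(2, 6)): [A, B, C, D, E, F, G, H]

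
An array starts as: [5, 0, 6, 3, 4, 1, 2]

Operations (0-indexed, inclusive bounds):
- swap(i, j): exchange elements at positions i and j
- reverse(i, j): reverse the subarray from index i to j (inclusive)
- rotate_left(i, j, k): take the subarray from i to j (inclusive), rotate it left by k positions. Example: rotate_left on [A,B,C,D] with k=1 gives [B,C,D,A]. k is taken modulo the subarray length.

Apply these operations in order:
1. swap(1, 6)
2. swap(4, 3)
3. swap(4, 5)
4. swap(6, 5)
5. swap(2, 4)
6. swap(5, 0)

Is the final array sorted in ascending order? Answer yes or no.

Answer: no

Derivation:
After 1 (swap(1, 6)): [5, 2, 6, 3, 4, 1, 0]
After 2 (swap(4, 3)): [5, 2, 6, 4, 3, 1, 0]
After 3 (swap(4, 5)): [5, 2, 6, 4, 1, 3, 0]
After 4 (swap(6, 5)): [5, 2, 6, 4, 1, 0, 3]
After 5 (swap(2, 4)): [5, 2, 1, 4, 6, 0, 3]
After 6 (swap(5, 0)): [0, 2, 1, 4, 6, 5, 3]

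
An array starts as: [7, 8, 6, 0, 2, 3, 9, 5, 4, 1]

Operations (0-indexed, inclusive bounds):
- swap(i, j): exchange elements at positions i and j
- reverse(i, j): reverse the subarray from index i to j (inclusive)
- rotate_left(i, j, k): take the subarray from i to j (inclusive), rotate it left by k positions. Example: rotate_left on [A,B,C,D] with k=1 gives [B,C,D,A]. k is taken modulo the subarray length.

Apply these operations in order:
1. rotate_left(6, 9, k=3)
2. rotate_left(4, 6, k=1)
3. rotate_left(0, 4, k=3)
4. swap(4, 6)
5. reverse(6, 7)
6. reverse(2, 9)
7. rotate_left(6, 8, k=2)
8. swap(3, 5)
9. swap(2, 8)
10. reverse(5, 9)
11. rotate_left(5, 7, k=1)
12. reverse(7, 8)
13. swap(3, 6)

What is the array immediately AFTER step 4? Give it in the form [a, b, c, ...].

After 1 (rotate_left(6, 9, k=3)): [7, 8, 6, 0, 2, 3, 1, 9, 5, 4]
After 2 (rotate_left(4, 6, k=1)): [7, 8, 6, 0, 3, 1, 2, 9, 5, 4]
After 3 (rotate_left(0, 4, k=3)): [0, 3, 7, 8, 6, 1, 2, 9, 5, 4]
After 4 (swap(4, 6)): [0, 3, 7, 8, 2, 1, 6, 9, 5, 4]

Answer: [0, 3, 7, 8, 2, 1, 6, 9, 5, 4]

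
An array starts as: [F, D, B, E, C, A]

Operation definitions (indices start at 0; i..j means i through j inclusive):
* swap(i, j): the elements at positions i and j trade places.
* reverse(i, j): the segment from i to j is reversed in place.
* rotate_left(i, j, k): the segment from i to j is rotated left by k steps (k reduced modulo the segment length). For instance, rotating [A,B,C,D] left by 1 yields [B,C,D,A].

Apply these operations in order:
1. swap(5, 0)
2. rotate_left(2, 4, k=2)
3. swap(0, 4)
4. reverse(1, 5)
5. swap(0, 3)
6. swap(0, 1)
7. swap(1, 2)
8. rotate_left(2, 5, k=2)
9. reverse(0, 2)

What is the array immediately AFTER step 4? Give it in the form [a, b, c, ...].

After 1 (swap(5, 0)): [A, D, B, E, C, F]
After 2 (rotate_left(2, 4, k=2)): [A, D, C, B, E, F]
After 3 (swap(0, 4)): [E, D, C, B, A, F]
After 4 (reverse(1, 5)): [E, F, A, B, C, D]

Answer: [E, F, A, B, C, D]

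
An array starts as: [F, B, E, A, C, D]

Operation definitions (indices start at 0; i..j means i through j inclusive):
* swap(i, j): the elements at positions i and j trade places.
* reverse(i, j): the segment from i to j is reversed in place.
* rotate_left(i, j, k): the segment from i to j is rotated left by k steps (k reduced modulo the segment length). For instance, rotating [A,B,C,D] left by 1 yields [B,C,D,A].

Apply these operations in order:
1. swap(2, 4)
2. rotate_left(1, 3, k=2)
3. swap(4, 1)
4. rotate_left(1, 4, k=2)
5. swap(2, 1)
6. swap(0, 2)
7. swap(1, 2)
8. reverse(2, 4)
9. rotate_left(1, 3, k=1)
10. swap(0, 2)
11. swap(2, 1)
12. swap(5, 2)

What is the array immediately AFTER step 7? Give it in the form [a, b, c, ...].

After 1 (swap(2, 4)): [F, B, C, A, E, D]
After 2 (rotate_left(1, 3, k=2)): [F, A, B, C, E, D]
After 3 (swap(4, 1)): [F, E, B, C, A, D]
After 4 (rotate_left(1, 4, k=2)): [F, C, A, E, B, D]
After 5 (swap(2, 1)): [F, A, C, E, B, D]
After 6 (swap(0, 2)): [C, A, F, E, B, D]
After 7 (swap(1, 2)): [C, F, A, E, B, D]

Answer: [C, F, A, E, B, D]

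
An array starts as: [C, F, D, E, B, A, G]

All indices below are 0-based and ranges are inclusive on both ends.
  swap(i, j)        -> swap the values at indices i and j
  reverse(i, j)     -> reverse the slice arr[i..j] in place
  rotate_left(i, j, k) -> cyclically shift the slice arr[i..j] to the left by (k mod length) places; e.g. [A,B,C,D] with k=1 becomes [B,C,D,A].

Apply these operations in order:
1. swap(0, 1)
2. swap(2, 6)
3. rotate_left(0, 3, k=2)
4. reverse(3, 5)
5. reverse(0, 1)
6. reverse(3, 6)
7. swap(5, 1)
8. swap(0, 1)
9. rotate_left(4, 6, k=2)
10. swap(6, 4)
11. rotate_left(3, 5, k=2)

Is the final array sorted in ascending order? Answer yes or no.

After 1 (swap(0, 1)): [F, C, D, E, B, A, G]
After 2 (swap(2, 6)): [F, C, G, E, B, A, D]
After 3 (rotate_left(0, 3, k=2)): [G, E, F, C, B, A, D]
After 4 (reverse(3, 5)): [G, E, F, A, B, C, D]
After 5 (reverse(0, 1)): [E, G, F, A, B, C, D]
After 6 (reverse(3, 6)): [E, G, F, D, C, B, A]
After 7 (swap(5, 1)): [E, B, F, D, C, G, A]
After 8 (swap(0, 1)): [B, E, F, D, C, G, A]
After 9 (rotate_left(4, 6, k=2)): [B, E, F, D, A, C, G]
After 10 (swap(6, 4)): [B, E, F, D, G, C, A]
After 11 (rotate_left(3, 5, k=2)): [B, E, F, C, D, G, A]

Answer: no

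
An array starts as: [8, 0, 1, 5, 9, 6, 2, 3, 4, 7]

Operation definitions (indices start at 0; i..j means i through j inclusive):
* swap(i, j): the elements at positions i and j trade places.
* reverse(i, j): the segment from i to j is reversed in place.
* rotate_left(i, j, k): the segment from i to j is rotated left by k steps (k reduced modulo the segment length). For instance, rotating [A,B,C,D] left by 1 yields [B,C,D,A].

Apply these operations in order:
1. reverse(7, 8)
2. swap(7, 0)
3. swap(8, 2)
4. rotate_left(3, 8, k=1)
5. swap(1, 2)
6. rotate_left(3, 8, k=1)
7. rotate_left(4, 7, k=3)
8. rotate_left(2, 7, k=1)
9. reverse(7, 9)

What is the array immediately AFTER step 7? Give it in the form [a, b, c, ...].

After 1 (reverse(7, 8)): [8, 0, 1, 5, 9, 6, 2, 4, 3, 7]
After 2 (swap(7, 0)): [4, 0, 1, 5, 9, 6, 2, 8, 3, 7]
After 3 (swap(8, 2)): [4, 0, 3, 5, 9, 6, 2, 8, 1, 7]
After 4 (rotate_left(3, 8, k=1)): [4, 0, 3, 9, 6, 2, 8, 1, 5, 7]
After 5 (swap(1, 2)): [4, 3, 0, 9, 6, 2, 8, 1, 5, 7]
After 6 (rotate_left(3, 8, k=1)): [4, 3, 0, 6, 2, 8, 1, 5, 9, 7]
After 7 (rotate_left(4, 7, k=3)): [4, 3, 0, 6, 5, 2, 8, 1, 9, 7]

Answer: [4, 3, 0, 6, 5, 2, 8, 1, 9, 7]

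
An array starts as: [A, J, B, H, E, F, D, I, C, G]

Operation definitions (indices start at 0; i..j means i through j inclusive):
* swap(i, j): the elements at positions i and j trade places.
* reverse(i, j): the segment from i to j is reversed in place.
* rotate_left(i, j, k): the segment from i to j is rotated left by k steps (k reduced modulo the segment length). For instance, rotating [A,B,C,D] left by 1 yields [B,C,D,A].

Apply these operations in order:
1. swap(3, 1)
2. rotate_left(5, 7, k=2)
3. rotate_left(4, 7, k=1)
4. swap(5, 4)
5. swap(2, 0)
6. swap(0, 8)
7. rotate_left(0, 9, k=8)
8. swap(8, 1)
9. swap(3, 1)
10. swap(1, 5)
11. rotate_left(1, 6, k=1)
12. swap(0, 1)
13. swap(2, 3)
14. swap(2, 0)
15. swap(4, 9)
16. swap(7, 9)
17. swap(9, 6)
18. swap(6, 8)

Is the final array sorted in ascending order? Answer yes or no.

Answer: yes

Derivation:
After 1 (swap(3, 1)): [A, H, B, J, E, F, D, I, C, G]
After 2 (rotate_left(5, 7, k=2)): [A, H, B, J, E, I, F, D, C, G]
After 3 (rotate_left(4, 7, k=1)): [A, H, B, J, I, F, D, E, C, G]
After 4 (swap(5, 4)): [A, H, B, J, F, I, D, E, C, G]
After 5 (swap(2, 0)): [B, H, A, J, F, I, D, E, C, G]
After 6 (swap(0, 8)): [C, H, A, J, F, I, D, E, B, G]
After 7 (rotate_left(0, 9, k=8)): [B, G, C, H, A, J, F, I, D, E]
After 8 (swap(8, 1)): [B, D, C, H, A, J, F, I, G, E]
After 9 (swap(3, 1)): [B, H, C, D, A, J, F, I, G, E]
After 10 (swap(1, 5)): [B, J, C, D, A, H, F, I, G, E]
After 11 (rotate_left(1, 6, k=1)): [B, C, D, A, H, F, J, I, G, E]
After 12 (swap(0, 1)): [C, B, D, A, H, F, J, I, G, E]
After 13 (swap(2, 3)): [C, B, A, D, H, F, J, I, G, E]
After 14 (swap(2, 0)): [A, B, C, D, H, F, J, I, G, E]
After 15 (swap(4, 9)): [A, B, C, D, E, F, J, I, G, H]
After 16 (swap(7, 9)): [A, B, C, D, E, F, J, H, G, I]
After 17 (swap(9, 6)): [A, B, C, D, E, F, I, H, G, J]
After 18 (swap(6, 8)): [A, B, C, D, E, F, G, H, I, J]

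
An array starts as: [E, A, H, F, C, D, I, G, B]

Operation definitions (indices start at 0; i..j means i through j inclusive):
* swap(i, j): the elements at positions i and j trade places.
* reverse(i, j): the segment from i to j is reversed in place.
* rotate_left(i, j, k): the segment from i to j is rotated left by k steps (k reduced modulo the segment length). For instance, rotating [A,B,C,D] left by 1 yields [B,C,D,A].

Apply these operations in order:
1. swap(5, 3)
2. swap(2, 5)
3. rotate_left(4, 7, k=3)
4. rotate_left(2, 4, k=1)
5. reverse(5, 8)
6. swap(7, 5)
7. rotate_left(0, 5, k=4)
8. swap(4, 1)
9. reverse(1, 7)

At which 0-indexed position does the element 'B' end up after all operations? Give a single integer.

After 1 (swap(5, 3)): [E, A, H, D, C, F, I, G, B]
After 2 (swap(2, 5)): [E, A, F, D, C, H, I, G, B]
After 3 (rotate_left(4, 7, k=3)): [E, A, F, D, G, C, H, I, B]
After 4 (rotate_left(2, 4, k=1)): [E, A, D, G, F, C, H, I, B]
After 5 (reverse(5, 8)): [E, A, D, G, F, B, I, H, C]
After 6 (swap(7, 5)): [E, A, D, G, F, H, I, B, C]
After 7 (rotate_left(0, 5, k=4)): [F, H, E, A, D, G, I, B, C]
After 8 (swap(4, 1)): [F, D, E, A, H, G, I, B, C]
After 9 (reverse(1, 7)): [F, B, I, G, H, A, E, D, C]

Answer: 1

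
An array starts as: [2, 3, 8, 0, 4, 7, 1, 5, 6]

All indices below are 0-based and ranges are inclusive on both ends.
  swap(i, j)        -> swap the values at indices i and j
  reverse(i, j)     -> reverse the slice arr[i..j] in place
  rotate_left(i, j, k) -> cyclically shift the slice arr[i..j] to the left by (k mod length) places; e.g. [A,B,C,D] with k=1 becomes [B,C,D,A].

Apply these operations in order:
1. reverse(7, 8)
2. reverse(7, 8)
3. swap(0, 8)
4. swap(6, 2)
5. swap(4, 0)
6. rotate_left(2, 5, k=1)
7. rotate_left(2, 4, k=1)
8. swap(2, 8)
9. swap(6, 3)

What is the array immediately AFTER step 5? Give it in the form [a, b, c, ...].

Answer: [4, 3, 1, 0, 6, 7, 8, 5, 2]

Derivation:
After 1 (reverse(7, 8)): [2, 3, 8, 0, 4, 7, 1, 6, 5]
After 2 (reverse(7, 8)): [2, 3, 8, 0, 4, 7, 1, 5, 6]
After 3 (swap(0, 8)): [6, 3, 8, 0, 4, 7, 1, 5, 2]
After 4 (swap(6, 2)): [6, 3, 1, 0, 4, 7, 8, 5, 2]
After 5 (swap(4, 0)): [4, 3, 1, 0, 6, 7, 8, 5, 2]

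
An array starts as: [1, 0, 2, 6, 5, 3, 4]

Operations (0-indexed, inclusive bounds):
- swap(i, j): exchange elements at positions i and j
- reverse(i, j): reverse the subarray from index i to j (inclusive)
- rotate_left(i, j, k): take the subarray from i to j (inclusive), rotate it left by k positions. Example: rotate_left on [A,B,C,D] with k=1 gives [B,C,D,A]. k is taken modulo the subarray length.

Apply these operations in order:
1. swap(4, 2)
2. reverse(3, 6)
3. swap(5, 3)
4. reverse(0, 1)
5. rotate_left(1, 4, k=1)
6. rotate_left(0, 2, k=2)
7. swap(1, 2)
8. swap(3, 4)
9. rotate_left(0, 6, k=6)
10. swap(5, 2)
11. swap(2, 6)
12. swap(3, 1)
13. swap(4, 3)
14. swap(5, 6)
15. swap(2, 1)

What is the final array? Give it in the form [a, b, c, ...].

Answer: [6, 4, 0, 1, 2, 3, 5]

Derivation:
After 1 (swap(4, 2)): [1, 0, 5, 6, 2, 3, 4]
After 2 (reverse(3, 6)): [1, 0, 5, 4, 3, 2, 6]
After 3 (swap(5, 3)): [1, 0, 5, 2, 3, 4, 6]
After 4 (reverse(0, 1)): [0, 1, 5, 2, 3, 4, 6]
After 5 (rotate_left(1, 4, k=1)): [0, 5, 2, 3, 1, 4, 6]
After 6 (rotate_left(0, 2, k=2)): [2, 0, 5, 3, 1, 4, 6]
After 7 (swap(1, 2)): [2, 5, 0, 3, 1, 4, 6]
After 8 (swap(3, 4)): [2, 5, 0, 1, 3, 4, 6]
After 9 (rotate_left(0, 6, k=6)): [6, 2, 5, 0, 1, 3, 4]
After 10 (swap(5, 2)): [6, 2, 3, 0, 1, 5, 4]
After 11 (swap(2, 6)): [6, 2, 4, 0, 1, 5, 3]
After 12 (swap(3, 1)): [6, 0, 4, 2, 1, 5, 3]
After 13 (swap(4, 3)): [6, 0, 4, 1, 2, 5, 3]
After 14 (swap(5, 6)): [6, 0, 4, 1, 2, 3, 5]
After 15 (swap(2, 1)): [6, 4, 0, 1, 2, 3, 5]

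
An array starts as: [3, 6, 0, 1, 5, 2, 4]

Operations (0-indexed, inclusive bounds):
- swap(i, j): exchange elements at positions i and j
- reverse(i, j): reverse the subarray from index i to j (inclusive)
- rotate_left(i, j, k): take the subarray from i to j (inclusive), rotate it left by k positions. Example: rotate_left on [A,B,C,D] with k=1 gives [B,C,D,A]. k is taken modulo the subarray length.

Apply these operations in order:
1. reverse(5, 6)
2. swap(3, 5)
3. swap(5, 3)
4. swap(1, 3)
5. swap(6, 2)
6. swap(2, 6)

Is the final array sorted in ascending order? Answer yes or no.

Answer: no

Derivation:
After 1 (reverse(5, 6)): [3, 6, 0, 1, 5, 4, 2]
After 2 (swap(3, 5)): [3, 6, 0, 4, 5, 1, 2]
After 3 (swap(5, 3)): [3, 6, 0, 1, 5, 4, 2]
After 4 (swap(1, 3)): [3, 1, 0, 6, 5, 4, 2]
After 5 (swap(6, 2)): [3, 1, 2, 6, 5, 4, 0]
After 6 (swap(2, 6)): [3, 1, 0, 6, 5, 4, 2]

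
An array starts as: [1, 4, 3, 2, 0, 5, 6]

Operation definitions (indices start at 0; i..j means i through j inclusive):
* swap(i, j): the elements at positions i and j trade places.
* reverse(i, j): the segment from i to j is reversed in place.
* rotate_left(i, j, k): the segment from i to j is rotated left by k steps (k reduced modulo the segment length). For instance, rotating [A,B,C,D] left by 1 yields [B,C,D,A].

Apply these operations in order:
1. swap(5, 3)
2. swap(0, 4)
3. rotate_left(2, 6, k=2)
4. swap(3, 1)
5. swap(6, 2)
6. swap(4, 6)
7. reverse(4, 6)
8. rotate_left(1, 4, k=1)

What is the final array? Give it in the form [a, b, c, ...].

Answer: [0, 5, 4, 6, 2, 3, 1]

Derivation:
After 1 (swap(5, 3)): [1, 4, 3, 5, 0, 2, 6]
After 2 (swap(0, 4)): [0, 4, 3, 5, 1, 2, 6]
After 3 (rotate_left(2, 6, k=2)): [0, 4, 1, 2, 6, 3, 5]
After 4 (swap(3, 1)): [0, 2, 1, 4, 6, 3, 5]
After 5 (swap(6, 2)): [0, 2, 5, 4, 6, 3, 1]
After 6 (swap(4, 6)): [0, 2, 5, 4, 1, 3, 6]
After 7 (reverse(4, 6)): [0, 2, 5, 4, 6, 3, 1]
After 8 (rotate_left(1, 4, k=1)): [0, 5, 4, 6, 2, 3, 1]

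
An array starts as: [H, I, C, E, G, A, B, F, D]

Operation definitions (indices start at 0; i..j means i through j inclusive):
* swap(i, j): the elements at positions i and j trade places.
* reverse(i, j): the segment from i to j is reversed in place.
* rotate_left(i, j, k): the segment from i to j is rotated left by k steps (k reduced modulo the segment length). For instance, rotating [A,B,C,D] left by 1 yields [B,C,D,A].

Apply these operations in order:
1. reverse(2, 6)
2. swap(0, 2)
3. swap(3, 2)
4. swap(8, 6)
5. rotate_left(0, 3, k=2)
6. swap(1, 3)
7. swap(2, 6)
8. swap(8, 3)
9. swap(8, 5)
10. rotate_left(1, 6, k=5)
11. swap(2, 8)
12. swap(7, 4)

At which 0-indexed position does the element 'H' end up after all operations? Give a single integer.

Answer: 6

Derivation:
After 1 (reverse(2, 6)): [H, I, B, A, G, E, C, F, D]
After 2 (swap(0, 2)): [B, I, H, A, G, E, C, F, D]
After 3 (swap(3, 2)): [B, I, A, H, G, E, C, F, D]
After 4 (swap(8, 6)): [B, I, A, H, G, E, D, F, C]
After 5 (rotate_left(0, 3, k=2)): [A, H, B, I, G, E, D, F, C]
After 6 (swap(1, 3)): [A, I, B, H, G, E, D, F, C]
After 7 (swap(2, 6)): [A, I, D, H, G, E, B, F, C]
After 8 (swap(8, 3)): [A, I, D, C, G, E, B, F, H]
After 9 (swap(8, 5)): [A, I, D, C, G, H, B, F, E]
After 10 (rotate_left(1, 6, k=5)): [A, B, I, D, C, G, H, F, E]
After 11 (swap(2, 8)): [A, B, E, D, C, G, H, F, I]
After 12 (swap(7, 4)): [A, B, E, D, F, G, H, C, I]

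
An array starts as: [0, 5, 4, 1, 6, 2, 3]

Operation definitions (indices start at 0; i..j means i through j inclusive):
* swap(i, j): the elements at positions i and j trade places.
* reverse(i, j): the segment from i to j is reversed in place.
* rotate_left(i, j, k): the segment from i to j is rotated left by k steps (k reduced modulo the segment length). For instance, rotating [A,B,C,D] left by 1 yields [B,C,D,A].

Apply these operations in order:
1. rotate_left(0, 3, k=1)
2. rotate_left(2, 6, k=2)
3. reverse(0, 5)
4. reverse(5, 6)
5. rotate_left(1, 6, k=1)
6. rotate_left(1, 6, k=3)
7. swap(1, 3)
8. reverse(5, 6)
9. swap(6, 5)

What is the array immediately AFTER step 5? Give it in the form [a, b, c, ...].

After 1 (rotate_left(0, 3, k=1)): [5, 4, 1, 0, 6, 2, 3]
After 2 (rotate_left(2, 6, k=2)): [5, 4, 6, 2, 3, 1, 0]
After 3 (reverse(0, 5)): [1, 3, 2, 6, 4, 5, 0]
After 4 (reverse(5, 6)): [1, 3, 2, 6, 4, 0, 5]
After 5 (rotate_left(1, 6, k=1)): [1, 2, 6, 4, 0, 5, 3]

Answer: [1, 2, 6, 4, 0, 5, 3]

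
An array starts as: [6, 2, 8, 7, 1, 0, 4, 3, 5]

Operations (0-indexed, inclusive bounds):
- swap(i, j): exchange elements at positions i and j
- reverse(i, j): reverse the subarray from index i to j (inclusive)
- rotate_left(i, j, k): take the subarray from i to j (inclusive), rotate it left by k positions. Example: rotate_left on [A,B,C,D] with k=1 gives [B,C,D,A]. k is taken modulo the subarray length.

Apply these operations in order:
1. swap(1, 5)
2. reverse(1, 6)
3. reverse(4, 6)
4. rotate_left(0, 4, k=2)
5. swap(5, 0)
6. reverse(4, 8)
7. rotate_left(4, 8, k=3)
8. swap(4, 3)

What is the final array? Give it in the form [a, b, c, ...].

After 1 (swap(1, 5)): [6, 0, 8, 7, 1, 2, 4, 3, 5]
After 2 (reverse(1, 6)): [6, 4, 2, 1, 7, 8, 0, 3, 5]
After 3 (reverse(4, 6)): [6, 4, 2, 1, 0, 8, 7, 3, 5]
After 4 (rotate_left(0, 4, k=2)): [2, 1, 0, 6, 4, 8, 7, 3, 5]
After 5 (swap(5, 0)): [8, 1, 0, 6, 4, 2, 7, 3, 5]
After 6 (reverse(4, 8)): [8, 1, 0, 6, 5, 3, 7, 2, 4]
After 7 (rotate_left(4, 8, k=3)): [8, 1, 0, 6, 2, 4, 5, 3, 7]
After 8 (swap(4, 3)): [8, 1, 0, 2, 6, 4, 5, 3, 7]

Answer: [8, 1, 0, 2, 6, 4, 5, 3, 7]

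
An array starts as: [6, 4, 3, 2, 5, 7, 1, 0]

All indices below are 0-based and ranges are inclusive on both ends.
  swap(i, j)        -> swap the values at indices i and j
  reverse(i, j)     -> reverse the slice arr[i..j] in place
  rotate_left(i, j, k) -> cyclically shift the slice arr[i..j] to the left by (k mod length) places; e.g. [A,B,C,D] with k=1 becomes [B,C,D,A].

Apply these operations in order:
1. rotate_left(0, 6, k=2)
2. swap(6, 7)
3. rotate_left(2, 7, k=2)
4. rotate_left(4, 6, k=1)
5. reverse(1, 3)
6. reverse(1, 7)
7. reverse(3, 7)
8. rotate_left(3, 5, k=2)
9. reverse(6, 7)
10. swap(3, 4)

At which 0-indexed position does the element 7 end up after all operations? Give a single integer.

After 1 (rotate_left(0, 6, k=2)): [3, 2, 5, 7, 1, 6, 4, 0]
After 2 (swap(6, 7)): [3, 2, 5, 7, 1, 6, 0, 4]
After 3 (rotate_left(2, 7, k=2)): [3, 2, 1, 6, 0, 4, 5, 7]
After 4 (rotate_left(4, 6, k=1)): [3, 2, 1, 6, 4, 5, 0, 7]
After 5 (reverse(1, 3)): [3, 6, 1, 2, 4, 5, 0, 7]
After 6 (reverse(1, 7)): [3, 7, 0, 5, 4, 2, 1, 6]
After 7 (reverse(3, 7)): [3, 7, 0, 6, 1, 2, 4, 5]
After 8 (rotate_left(3, 5, k=2)): [3, 7, 0, 2, 6, 1, 4, 5]
After 9 (reverse(6, 7)): [3, 7, 0, 2, 6, 1, 5, 4]
After 10 (swap(3, 4)): [3, 7, 0, 6, 2, 1, 5, 4]

Answer: 1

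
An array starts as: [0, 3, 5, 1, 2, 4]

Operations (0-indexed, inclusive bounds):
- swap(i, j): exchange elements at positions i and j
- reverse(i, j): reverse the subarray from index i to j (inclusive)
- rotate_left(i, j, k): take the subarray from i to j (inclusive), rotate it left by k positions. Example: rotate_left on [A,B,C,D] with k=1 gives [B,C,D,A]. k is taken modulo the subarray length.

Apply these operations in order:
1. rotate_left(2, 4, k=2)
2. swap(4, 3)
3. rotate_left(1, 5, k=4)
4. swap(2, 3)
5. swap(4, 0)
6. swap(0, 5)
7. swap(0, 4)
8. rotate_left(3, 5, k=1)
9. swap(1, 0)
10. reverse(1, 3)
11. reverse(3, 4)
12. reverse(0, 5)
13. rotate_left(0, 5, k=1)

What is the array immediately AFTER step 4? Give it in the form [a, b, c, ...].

Answer: [0, 4, 2, 3, 1, 5]

Derivation:
After 1 (rotate_left(2, 4, k=2)): [0, 3, 2, 5, 1, 4]
After 2 (swap(4, 3)): [0, 3, 2, 1, 5, 4]
After 3 (rotate_left(1, 5, k=4)): [0, 4, 3, 2, 1, 5]
After 4 (swap(2, 3)): [0, 4, 2, 3, 1, 5]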